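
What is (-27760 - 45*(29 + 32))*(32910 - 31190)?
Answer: -52468600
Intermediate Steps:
(-27760 - 45*(29 + 32))*(32910 - 31190) = (-27760 - 45*61)*1720 = (-27760 - 2745)*1720 = -30505*1720 = -52468600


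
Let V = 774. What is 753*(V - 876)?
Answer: -76806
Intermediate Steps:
753*(V - 876) = 753*(774 - 876) = 753*(-102) = -76806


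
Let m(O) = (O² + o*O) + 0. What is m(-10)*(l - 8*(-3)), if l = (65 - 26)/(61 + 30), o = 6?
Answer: 6840/7 ≈ 977.14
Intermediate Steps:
l = 3/7 (l = 39/91 = 39*(1/91) = 3/7 ≈ 0.42857)
m(O) = O² + 6*O (m(O) = (O² + 6*O) + 0 = O² + 6*O)
m(-10)*(l - 8*(-3)) = (-10*(6 - 10))*(3/7 - 8*(-3)) = (-10*(-4))*(3/7 + 24) = 40*(171/7) = 6840/7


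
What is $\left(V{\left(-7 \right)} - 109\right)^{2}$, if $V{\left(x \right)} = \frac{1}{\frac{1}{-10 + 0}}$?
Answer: $14161$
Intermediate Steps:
$V{\left(x \right)} = -10$ ($V{\left(x \right)} = \frac{1}{\frac{1}{-10}} = \frac{1}{- \frac{1}{10}} = -10$)
$\left(V{\left(-7 \right)} - 109\right)^{2} = \left(-10 - 109\right)^{2} = \left(-119\right)^{2} = 14161$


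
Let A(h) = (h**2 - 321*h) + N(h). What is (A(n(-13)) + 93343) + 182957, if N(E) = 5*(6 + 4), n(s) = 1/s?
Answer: 46707324/169 ≈ 2.7637e+5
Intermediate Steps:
N(E) = 50 (N(E) = 5*10 = 50)
A(h) = 50 + h**2 - 321*h (A(h) = (h**2 - 321*h) + 50 = 50 + h**2 - 321*h)
(A(n(-13)) + 93343) + 182957 = ((50 + (1/(-13))**2 - 321/(-13)) + 93343) + 182957 = ((50 + (-1/13)**2 - 321*(-1/13)) + 93343) + 182957 = ((50 + 1/169 + 321/13) + 93343) + 182957 = (12624/169 + 93343) + 182957 = 15787591/169 + 182957 = 46707324/169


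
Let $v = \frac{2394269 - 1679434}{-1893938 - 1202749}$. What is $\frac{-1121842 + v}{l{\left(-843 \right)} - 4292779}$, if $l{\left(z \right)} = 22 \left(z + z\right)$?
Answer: $\frac{315817659299}{1218932294307} \approx 0.25909$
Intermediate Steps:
$l{\left(z \right)} = 44 z$ ($l{\left(z \right)} = 22 \cdot 2 z = 44 z$)
$v = - \frac{64985}{281517}$ ($v = \frac{714835}{-3096687} = 714835 \left(- \frac{1}{3096687}\right) = - \frac{64985}{281517} \approx -0.23084$)
$\frac{-1121842 + v}{l{\left(-843 \right)} - 4292779} = \frac{-1121842 - \frac{64985}{281517}}{44 \left(-843\right) - 4292779} = - \frac{315817659299}{281517 \left(-37092 - 4292779\right)} = - \frac{315817659299}{281517 \left(-4329871\right)} = \left(- \frac{315817659299}{281517}\right) \left(- \frac{1}{4329871}\right) = \frac{315817659299}{1218932294307}$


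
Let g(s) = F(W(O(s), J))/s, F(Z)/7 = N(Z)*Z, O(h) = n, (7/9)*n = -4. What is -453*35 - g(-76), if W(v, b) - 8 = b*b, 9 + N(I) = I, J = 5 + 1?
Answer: -298550/19 ≈ -15713.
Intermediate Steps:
n = -36/7 (n = (9/7)*(-4) = -36/7 ≈ -5.1429)
J = 6
N(I) = -9 + I
O(h) = -36/7
W(v, b) = 8 + b**2 (W(v, b) = 8 + b*b = 8 + b**2)
F(Z) = 7*Z*(-9 + Z) (F(Z) = 7*((-9 + Z)*Z) = 7*(Z*(-9 + Z)) = 7*Z*(-9 + Z))
g(s) = 10780/s (g(s) = (7*(8 + 6**2)*(-9 + (8 + 6**2)))/s = (7*(8 + 36)*(-9 + (8 + 36)))/s = (7*44*(-9 + 44))/s = (7*44*35)/s = 10780/s)
-453*35 - g(-76) = -453*35 - 10780/(-76) = -15855 - 10780*(-1)/76 = -15855 - 1*(-2695/19) = -15855 + 2695/19 = -298550/19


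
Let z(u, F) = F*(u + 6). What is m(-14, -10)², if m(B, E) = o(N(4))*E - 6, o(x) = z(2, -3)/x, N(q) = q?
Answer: 2916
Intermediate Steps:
z(u, F) = F*(6 + u)
o(x) = -24/x (o(x) = (-3*(6 + 2))/x = (-3*8)/x = -24/x)
m(B, E) = -6 - 6*E (m(B, E) = (-24/4)*E - 6 = (-24*¼)*E - 6 = -6*E - 6 = -6 - 6*E)
m(-14, -10)² = (-6 - 6*(-10))² = (-6 + 60)² = 54² = 2916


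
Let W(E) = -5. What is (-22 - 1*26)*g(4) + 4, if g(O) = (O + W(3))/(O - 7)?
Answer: -12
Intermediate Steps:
g(O) = (-5 + O)/(-7 + O) (g(O) = (O - 5)/(O - 7) = (-5 + O)/(-7 + O))
(-22 - 1*26)*g(4) + 4 = (-22 - 1*26)*((-5 + 4)/(-7 + 4)) + 4 = (-22 - 26)*(-1/(-3)) + 4 = -(-16)*(-1) + 4 = -48*1/3 + 4 = -16 + 4 = -12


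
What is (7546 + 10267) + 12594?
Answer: 30407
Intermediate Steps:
(7546 + 10267) + 12594 = 17813 + 12594 = 30407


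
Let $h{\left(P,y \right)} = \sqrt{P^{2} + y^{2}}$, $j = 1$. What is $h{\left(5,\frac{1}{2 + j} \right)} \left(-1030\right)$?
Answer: $- \frac{1030 \sqrt{226}}{3} \approx -5161.4$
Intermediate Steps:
$h{\left(5,\frac{1}{2 + j} \right)} \left(-1030\right) = \sqrt{5^{2} + \left(\frac{1}{2 + 1}\right)^{2}} \left(-1030\right) = \sqrt{25 + \left(\frac{1}{3}\right)^{2}} \left(-1030\right) = \sqrt{25 + \frac{1}{9}} \left(-1030\right) = \sqrt{\frac{226}{9}} \left(-1030\right) = \frac{\sqrt{226}}{3} \left(-1030\right) = - \frac{1030 \sqrt{226}}{3}$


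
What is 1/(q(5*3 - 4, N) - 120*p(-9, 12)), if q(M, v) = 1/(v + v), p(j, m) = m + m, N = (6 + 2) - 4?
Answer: -8/23039 ≈ -0.00034724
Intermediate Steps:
N = 4 (N = 8 - 4 = 4)
p(j, m) = 2*m
q(M, v) = 1/(2*v)
1/(q(5*3 - 4, N) - 120*p(-9, 12)) = 1/((1/2)/4 - 240*12) = 1/((1/2)*(1/4) - 120*24) = 1/(1/8 - 2880) = 1/(-23039/8) = -8/23039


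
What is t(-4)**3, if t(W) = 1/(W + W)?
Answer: -1/512 ≈ -0.0019531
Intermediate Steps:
t(W) = 1/(2*W)
t(-4)**3 = ((1/2)/(-4))**3 = ((1/2)*(-1/4))**3 = (-1/8)**3 = -1/512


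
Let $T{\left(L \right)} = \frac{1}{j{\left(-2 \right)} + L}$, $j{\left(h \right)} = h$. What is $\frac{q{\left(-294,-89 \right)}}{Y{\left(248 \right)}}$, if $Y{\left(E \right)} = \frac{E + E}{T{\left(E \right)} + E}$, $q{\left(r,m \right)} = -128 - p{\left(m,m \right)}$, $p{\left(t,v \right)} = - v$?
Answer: $- \frac{427063}{3936} \approx -108.5$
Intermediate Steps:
$q{\left(r,m \right)} = -128 + m$ ($q{\left(r,m \right)} = -128 - - m = -128 + m$)
$T{\left(L \right)} = \frac{1}{-2 + L}$
$Y{\left(E \right)} = \frac{2 E}{E + \frac{1}{-2 + E}}$ ($Y{\left(E \right)} = \frac{E + E}{\frac{1}{-2 + E} + E} = \frac{2 E}{E + \frac{1}{-2 + E}}$)
$\frac{q{\left(-294,-89 \right)}}{Y{\left(248 \right)}} = \frac{-128 - 89}{2 \cdot 248 \frac{1}{1 + 248 \left(-2 + 248\right)} \left(-2 + 248\right)} = - \frac{217}{2 \cdot 248 \frac{1}{1 + 248 \cdot 246} \cdot 246} = - \frac{217}{2 \cdot 248 \frac{1}{1 + 61008} \cdot 246} = - \frac{217}{2 \cdot 248 \cdot \frac{1}{61009} \cdot 246} = - \frac{217}{\frac{122016}{61009}} = \left(-217\right) \frac{61009}{122016} = - \frac{427063}{3936}$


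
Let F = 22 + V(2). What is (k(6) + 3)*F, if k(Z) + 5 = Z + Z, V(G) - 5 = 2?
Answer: 290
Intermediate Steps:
V(G) = 7 (V(G) = 5 + 2 = 7)
k(Z) = -5 + 2*Z (k(Z) = -5 + (Z + Z) = -5 + 2*Z)
F = 29 (F = 22 + 7 = 29)
(k(6) + 3)*F = ((-5 + 2*6) + 3)*29 = ((-5 + 12) + 3)*29 = (7 + 3)*29 = 10*29 = 290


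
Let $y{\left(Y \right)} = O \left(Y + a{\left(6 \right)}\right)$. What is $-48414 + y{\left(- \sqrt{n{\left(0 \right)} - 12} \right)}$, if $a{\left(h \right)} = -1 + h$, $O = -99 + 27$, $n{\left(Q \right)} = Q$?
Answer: $-48774 + 144 i \sqrt{3} \approx -48774.0 + 249.42 i$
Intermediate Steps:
$O = -72$
$y{\left(Y \right)} = -360 - 72 Y$ ($y{\left(Y \right)} = - 72 \left(Y + \left(-1 + 6\right)\right) = - 72 \left(Y + 5\right) = - 72 \left(5 + Y\right) = -360 - 72 Y$)
$-48414 + y{\left(- \sqrt{n{\left(0 \right)} - 12} \right)} = -48414 - \left(360 + 72 \left(- \sqrt{0 - 12}\right)\right) = -48414 - \left(360 + 72 \left(- \sqrt{-12}\right)\right) = -48414 - \left(360 + 72 \left(- 2 i \sqrt{3}\right)\right) = -48414 - \left(360 - 144 i \sqrt{3}\right) = -48774 + 144 i \sqrt{3}$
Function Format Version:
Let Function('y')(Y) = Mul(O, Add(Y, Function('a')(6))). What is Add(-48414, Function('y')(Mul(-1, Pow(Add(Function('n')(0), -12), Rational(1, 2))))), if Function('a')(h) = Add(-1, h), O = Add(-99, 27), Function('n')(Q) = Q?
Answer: Add(-48774, Mul(144, I, Pow(3, Rational(1, 2)))) ≈ Add(-48774., Mul(249.42, I))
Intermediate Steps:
O = -72
Function('y')(Y) = Add(-360, Mul(-72, Y)) (Function('y')(Y) = Mul(-72, Add(Y, Add(-1, 6))) = Mul(-72, Add(Y, 5)) = Mul(-72, Add(5, Y)) = Add(-360, Mul(-72, Y)))
Add(-48414, Function('y')(Mul(-1, Pow(Add(Function('n')(0), -12), Rational(1, 2))))) = Add(-48414, Add(-360, Mul(-72, Mul(-1, Pow(Add(0, -12), Rational(1, 2)))))) = Add(-48414, Add(-360, Mul(-72, Mul(-1, Pow(-12, Rational(1, 2)))))) = Add(-48414, Add(-360, Mul(-72, Mul(-1, Mul(2, I, Pow(3, Rational(1, 2))))))) = Add(-48414, Add(-360, Mul(-72, Mul(-2, I, Pow(3, Rational(1, 2)))))) = Add(-48414, Add(-360, Mul(144, I, Pow(3, Rational(1, 2))))) = Add(-48774, Mul(144, I, Pow(3, Rational(1, 2))))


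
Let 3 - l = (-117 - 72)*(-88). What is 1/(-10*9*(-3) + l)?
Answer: -1/16359 ≈ -6.1128e-5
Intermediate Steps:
l = -16629 (l = 3 - (-117 - 72)*(-88) = 3 - (-189)*(-88) = 3 - 1*16632 = 3 - 16632 = -16629)
1/(-10*9*(-3) + l) = 1/(-10*9*(-3) - 16629) = 1/(-90*(-3) - 16629) = 1/(270 - 16629) = 1/(-16359) = -1/16359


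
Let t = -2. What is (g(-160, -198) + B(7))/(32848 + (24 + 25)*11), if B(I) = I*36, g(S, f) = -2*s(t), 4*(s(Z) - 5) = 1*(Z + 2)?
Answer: 242/33387 ≈ 0.0072483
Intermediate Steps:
s(Z) = 11/2 + Z/4 (s(Z) = 5 + (1*(Z + 2))/4 = 5 + (1*(2 + Z))/4 = 5 + (2 + Z)/4 = 5 + (1/2 + Z/4) = 11/2 + Z/4)
g(S, f) = -10 (g(S, f) = -2*(11/2 + (1/4)*(-2)) = -2*(11/2 - 1/2) = -2*5 = -10)
B(I) = 36*I
(g(-160, -198) + B(7))/(32848 + (24 + 25)*11) = (-10 + 36*7)/(32848 + (24 + 25)*11) = (-10 + 252)/(32848 + 49*11) = 242/(32848 + 539) = 242/33387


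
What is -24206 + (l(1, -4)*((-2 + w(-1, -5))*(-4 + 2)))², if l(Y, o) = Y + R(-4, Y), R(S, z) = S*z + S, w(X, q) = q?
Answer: -14602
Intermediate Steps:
R(S, z) = S + S*z
l(Y, o) = -4 - 3*Y (l(Y, o) = Y - 4*(1 + Y) = Y + (-4 - 4*Y) = -4 - 3*Y)
-24206 + (l(1, -4)*((-2 + w(-1, -5))*(-4 + 2)))² = -24206 + ((-4 - 3*1)*((-2 - 5)*(-4 + 2)))² = -24206 + ((-4 - 3)*(-7*(-2)))² = -24206 + (-7*14)² = -24206 + (-98)² = -24206 + 9604 = -14602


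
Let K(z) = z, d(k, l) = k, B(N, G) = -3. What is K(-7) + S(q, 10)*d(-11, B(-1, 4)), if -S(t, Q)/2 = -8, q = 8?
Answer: -183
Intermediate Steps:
S(t, Q) = 16 (S(t, Q) = -2*(-8) = 16)
K(-7) + S(q, 10)*d(-11, B(-1, 4)) = -7 + 16*(-11) = -7 - 176 = -183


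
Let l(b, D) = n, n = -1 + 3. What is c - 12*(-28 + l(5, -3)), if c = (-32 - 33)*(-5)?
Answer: 637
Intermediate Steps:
n = 2
l(b, D) = 2
c = 325 (c = -65*(-5) = 325)
c - 12*(-28 + l(5, -3)) = 325 - 12*(-28 + 2) = 325 - 12*(-26) = 325 - 1*(-312) = 325 + 312 = 637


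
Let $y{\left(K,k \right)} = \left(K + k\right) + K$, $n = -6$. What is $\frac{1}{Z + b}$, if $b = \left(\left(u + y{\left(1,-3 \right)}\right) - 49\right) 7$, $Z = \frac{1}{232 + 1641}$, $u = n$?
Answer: $- \frac{1873}{734215} \approx -0.002551$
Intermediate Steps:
$y{\left(K,k \right)} = k + 2 K$
$u = -6$
$Z = \frac{1}{1873} \approx 0.0005339$
$b = -392$ ($b = \left(\left(-6 + \left(-3 + 2 \cdot 1\right)\right) - 49\right) 7 = \left(\left(-6 + \left(-3 + 2\right)\right) - 49\right) 7 = \left(\left(-6 - 1\right) - 49\right) 7 = \left(-7 - 49\right) 7 = \left(-56\right) 7 = -392$)
$\frac{1}{Z + b} = \frac{1}{\frac{1}{1873} - 392} = \frac{1}{- \frac{734215}{1873}} = - \frac{1873}{734215}$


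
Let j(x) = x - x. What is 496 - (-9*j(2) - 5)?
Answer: 501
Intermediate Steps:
j(x) = 0
496 - (-9*j(2) - 5) = 496 - (-9*0 - 5) = 496 - (0 - 5) = 496 - 1*(-5) = 496 + 5 = 501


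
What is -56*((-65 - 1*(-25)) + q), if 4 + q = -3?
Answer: 2632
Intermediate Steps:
q = -7 (q = -4 - 3 = -7)
-56*((-65 - 1*(-25)) + q) = -56*((-65 - 1*(-25)) - 7) = -56*((-65 + 25) - 7) = -56*(-40 - 7) = -56*(-47) = 2632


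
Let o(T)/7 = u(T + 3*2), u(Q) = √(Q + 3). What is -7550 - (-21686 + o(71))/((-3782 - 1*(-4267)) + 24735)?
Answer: -95194657/12610 - 7*√5/6305 ≈ -7549.1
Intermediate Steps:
u(Q) = √(3 + Q)
o(T) = 7*√(9 + T) (o(T) = 7*√(3 + (T + 3*2)) = 7*√(3 + (T + 6)) = 7*√(3 + (6 + T)) = 7*√(9 + T))
-7550 - (-21686 + o(71))/((-3782 - 1*(-4267)) + 24735) = -7550 - (-21686 + 7*√(9 + 71))/((-3782 - 1*(-4267)) + 24735) = -7550 - (-21686 + 7*√80)/((-3782 + 4267) + 24735) = -7550 - (-21686 + 7*(4*√5))/(485 + 24735) = -7550 - (-21686 + 28*√5)/25220 = -7550 - (-10843/12610 + 7*√5/6305) = -7550 + (10843/12610 - 7*√5/6305) = -95194657/12610 - 7*√5/6305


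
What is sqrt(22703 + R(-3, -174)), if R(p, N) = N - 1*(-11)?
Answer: 14*sqrt(115) ≈ 150.13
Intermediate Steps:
R(p, N) = 11 + N (R(p, N) = N + 11 = 11 + N)
sqrt(22703 + R(-3, -174)) = sqrt(22703 + (11 - 174)) = sqrt(22703 - 163) = sqrt(22540) = 14*sqrt(115)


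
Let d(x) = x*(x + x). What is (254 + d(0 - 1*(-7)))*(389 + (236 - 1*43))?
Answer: 204864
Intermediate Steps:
d(x) = 2*x² (d(x) = x*(2*x) = 2*x²)
(254 + d(0 - 1*(-7)))*(389 + (236 - 1*43)) = (254 + 2*(0 - 1*(-7))²)*(389 + (236 - 1*43)) = (254 + 2*(0 + 7)²)*(389 + (236 - 43)) = (254 + 2*7²)*(389 + 193) = (254 + 2*49)*582 = (254 + 98)*582 = 352*582 = 204864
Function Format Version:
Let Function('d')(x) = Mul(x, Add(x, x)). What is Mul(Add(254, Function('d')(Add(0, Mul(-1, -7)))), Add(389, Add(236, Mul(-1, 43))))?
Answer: 204864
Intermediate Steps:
Function('d')(x) = Mul(2, Pow(x, 2)) (Function('d')(x) = Mul(x, Mul(2, x)) = Mul(2, Pow(x, 2)))
Mul(Add(254, Function('d')(Add(0, Mul(-1, -7)))), Add(389, Add(236, Mul(-1, 43)))) = Mul(Add(254, Mul(2, Pow(Add(0, Mul(-1, -7)), 2))), Add(389, Add(236, Mul(-1, 43)))) = Mul(Add(254, Mul(2, Pow(Add(0, 7), 2))), Add(389, Add(236, -43))) = Mul(Add(254, Mul(2, Pow(7, 2))), Add(389, 193)) = Mul(Add(254, Mul(2, 49)), 582) = Mul(Add(254, 98), 582) = Mul(352, 582) = 204864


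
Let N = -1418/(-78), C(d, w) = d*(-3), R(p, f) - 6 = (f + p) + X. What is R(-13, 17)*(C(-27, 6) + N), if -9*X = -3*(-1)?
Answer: 112172/117 ≈ 958.74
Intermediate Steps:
X = -1/3 (X = -(-1)*(-1)/3 = -1/9*3 = -1/3 ≈ -0.33333)
R(p, f) = 17/3 + f + p (R(p, f) = 6 + ((f + p) - 1/3) = 6 + (-1/3 + f + p) = 17/3 + f + p)
C(d, w) = -3*d
N = 709/39 (N = -1418*(-1/78) = 709/39 ≈ 18.179)
R(-13, 17)*(C(-27, 6) + N) = (17/3 + 17 - 13)*(-3*(-27) + 709/39) = 29*(81 + 709/39)/3 = (29/3)*(3868/39) = 112172/117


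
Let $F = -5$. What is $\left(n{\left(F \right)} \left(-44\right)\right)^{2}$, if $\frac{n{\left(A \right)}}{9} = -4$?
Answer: $2509056$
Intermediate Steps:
$n{\left(A \right)} = -36$ ($n{\left(A \right)} = 9 \left(-4\right) = -36$)
$\left(n{\left(F \right)} \left(-44\right)\right)^{2} = \left(\left(-36\right) \left(-44\right)\right)^{2} = 1584^{2} = 2509056$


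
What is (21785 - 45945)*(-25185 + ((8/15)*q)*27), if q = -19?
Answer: 615079776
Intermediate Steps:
(21785 - 45945)*(-25185 + ((8/15)*q)*27) = (21785 - 45945)*(-25185 + ((8/15)*(-19))*27) = -24160*(-25185 + ((8*(1/15))*(-19))*27) = -24160*(-25185 + ((8/15)*(-19))*27) = -24160*(-25185 - 152/15*27) = -24160*(-25185 - 1368/5) = -24160*(-127293/5) = 615079776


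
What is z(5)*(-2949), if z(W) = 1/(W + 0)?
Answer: -2949/5 ≈ -589.80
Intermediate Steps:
z(W) = 1/W
z(5)*(-2949) = -2949/5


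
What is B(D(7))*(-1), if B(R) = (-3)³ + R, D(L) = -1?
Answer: 28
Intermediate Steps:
B(R) = -27 + R
B(D(7))*(-1) = (-27 - 1)*(-1) = -28*(-1) = 28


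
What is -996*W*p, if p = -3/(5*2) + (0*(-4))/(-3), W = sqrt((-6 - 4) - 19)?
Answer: 1494*I*sqrt(29)/5 ≈ 1609.1*I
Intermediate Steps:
W = I*sqrt(29) (W = sqrt(-10 - 19) = sqrt(-29) = I*sqrt(29) ≈ 5.3852*I)
p = -3/10 (p = -3/10 + 0*(-1/3) = -3*1/10 + 0 = -3/10 + 0 = -3/10 ≈ -0.30000)
-996*W*p = -996*I*sqrt(29)*(-3)/10 = -(-1494)*I*sqrt(29)/5 = 1494*I*sqrt(29)/5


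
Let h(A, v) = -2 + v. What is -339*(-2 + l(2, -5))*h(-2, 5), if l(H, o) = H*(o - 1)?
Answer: 14238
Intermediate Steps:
l(H, o) = H*(-1 + o)
-339*(-2 + l(2, -5))*h(-2, 5) = -339*(-2 + 2*(-1 - 5))*(-2 + 5) = -339*(-2 + 2*(-6))*3 = -339*(-2 - 12)*3 = -339*(-14*3) = -339*(-42) = -1*(-14238) = 14238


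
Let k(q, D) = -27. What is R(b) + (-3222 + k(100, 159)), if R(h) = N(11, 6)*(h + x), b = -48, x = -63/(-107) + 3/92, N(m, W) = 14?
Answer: -19256343/4922 ≈ -3912.3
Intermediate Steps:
x = 6117/9844 (x = -63*(-1/107) + 3*(1/92) = 63/107 + 3/92 = 6117/9844 ≈ 0.62139)
R(h) = 42819/4922 + 14*h (R(h) = 14*(h + 6117/9844) = 14*(6117/9844 + h) = 42819/4922 + 14*h)
R(b) + (-3222 + k(100, 159)) = (42819/4922 + 14*(-48)) + (-3222 - 27) = (42819/4922 - 672) - 3249 = -3264765/4922 - 3249 = -19256343/4922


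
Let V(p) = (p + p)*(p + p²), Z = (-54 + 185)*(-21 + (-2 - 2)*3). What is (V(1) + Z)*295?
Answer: -1274105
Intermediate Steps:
Z = -4323 (Z = 131*(-21 - 4*3) = 131*(-21 - 12) = 131*(-33) = -4323)
V(p) = 2*p*(p + p²) (V(p) = (2*p)*(p + p²) = 2*p*(p + p²))
(V(1) + Z)*295 = (2*1²*(1 + 1) - 4323)*295 = (2*1*2 - 4323)*295 = (4 - 4323)*295 = -4319*295 = -1274105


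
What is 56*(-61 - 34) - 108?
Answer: -5428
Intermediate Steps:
56*(-61 - 34) - 108 = 56*(-95) - 108 = -5320 - 108 = -5428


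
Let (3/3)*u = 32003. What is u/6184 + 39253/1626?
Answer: 147388715/5027592 ≈ 29.316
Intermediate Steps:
u = 32003
u/6184 + 39253/1626 = 32003/6184 + 39253/1626 = 147388715/5027592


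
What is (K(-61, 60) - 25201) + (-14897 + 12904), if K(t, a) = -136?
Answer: -27330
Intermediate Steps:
(K(-61, 60) - 25201) + (-14897 + 12904) = (-136 - 25201) + (-14897 + 12904) = -25337 - 1993 = -27330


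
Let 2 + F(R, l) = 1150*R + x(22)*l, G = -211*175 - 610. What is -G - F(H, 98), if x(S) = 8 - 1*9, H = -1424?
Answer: 1675235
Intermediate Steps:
x(S) = -1 (x(S) = 8 - 9 = -1)
G = -37535 (G = -36925 - 610 = -37535)
F(R, l) = -2 - l + 1150*R (F(R, l) = -2 + (1150*R - l) = -2 + (-l + 1150*R) = -2 - l + 1150*R)
-G - F(H, 98) = -1*(-37535) - (-2 - 1*98 + 1150*(-1424)) = 37535 - (-2 - 98 - 1637600) = 37535 - 1*(-1637700) = 37535 + 1637700 = 1675235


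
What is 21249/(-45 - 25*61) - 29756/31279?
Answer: -711364391/49108030 ≈ -14.486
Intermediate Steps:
21249/(-45 - 25*61) - 29756/31279 = 21249/(-45 - 1525) - 29756*1/31279 = 21249/(-1570) - 29756/31279 = 21249*(-1/1570) - 29756/31279 = -21249/1570 - 29756/31279 = -711364391/49108030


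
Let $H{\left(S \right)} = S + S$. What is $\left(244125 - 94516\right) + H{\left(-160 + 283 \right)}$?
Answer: $149855$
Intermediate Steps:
$H{\left(S \right)} = 2 S$
$\left(244125 - 94516\right) + H{\left(-160 + 283 \right)} = \left(244125 - 94516\right) + 2 \left(-160 + 283\right) = 149609 + 2 \cdot 123 = 149609 + 246 = 149855$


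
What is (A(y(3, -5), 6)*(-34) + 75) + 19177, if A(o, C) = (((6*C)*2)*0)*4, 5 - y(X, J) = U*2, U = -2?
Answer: 19252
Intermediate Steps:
y(X, J) = 9 (y(X, J) = 5 - (-2)*2 = 5 - 1*(-4) = 5 + 4 = 9)
A(o, C) = 0 (A(o, C) = ((12*C)*0)*4 = 0*4 = 0)
(A(y(3, -5), 6)*(-34) + 75) + 19177 = (0*(-34) + 75) + 19177 = (0 + 75) + 19177 = 75 + 19177 = 19252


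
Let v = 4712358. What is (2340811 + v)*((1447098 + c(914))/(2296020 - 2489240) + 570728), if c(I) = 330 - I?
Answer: 388892757333810087/96610 ≈ 4.0254e+12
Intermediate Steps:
(2340811 + v)*((1447098 + c(914))/(2296020 - 2489240) + 570728) = (2340811 + 4712358)*((1447098 + (330 - 1*914))/(2296020 - 2489240) + 570728) = 7053169*((1447098 + (330 - 914))/(-193220) + 570728) = 7053169*((1447098 - 584)*(-1/193220) + 570728) = 7053169*(1446514*(-1/193220) + 570728) = 7053169*(-723257/96610 + 570728) = 7053169*(55137308823/96610) = 388892757333810087/96610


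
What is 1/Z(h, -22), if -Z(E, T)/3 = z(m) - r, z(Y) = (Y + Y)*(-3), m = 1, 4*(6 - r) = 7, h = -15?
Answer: 4/123 ≈ 0.032520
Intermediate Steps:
r = 17/4 (r = 6 - 1/4*7 = 6 - 7/4 = 17/4 ≈ 4.2500)
z(Y) = -6*Y (z(Y) = (2*Y)*(-3) = -6*Y)
Z(E, T) = 123/4 (Z(E, T) = -3*(-6*1 - 1*17/4) = -3*(-6 - 17/4) = -3*(-41/4) = 123/4)
1/Z(h, -22) = 1/(123/4) = 4/123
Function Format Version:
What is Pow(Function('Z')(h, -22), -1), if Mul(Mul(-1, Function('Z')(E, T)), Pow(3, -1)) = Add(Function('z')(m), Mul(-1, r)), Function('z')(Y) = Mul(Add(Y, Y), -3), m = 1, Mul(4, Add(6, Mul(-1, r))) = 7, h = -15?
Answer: Rational(4, 123) ≈ 0.032520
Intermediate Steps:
r = Rational(17, 4) (r = Add(6, Mul(Rational(-1, 4), 7)) = Add(6, Rational(-7, 4)) = Rational(17, 4) ≈ 4.2500)
Function('z')(Y) = Mul(-6, Y) (Function('z')(Y) = Mul(Mul(2, Y), -3) = Mul(-6, Y))
Function('Z')(E, T) = Rational(123, 4) (Function('Z')(E, T) = Mul(-3, Add(Mul(-6, 1), Mul(-1, Rational(17, 4)))) = Mul(-3, Add(-6, Rational(-17, 4))) = Mul(-3, Rational(-41, 4)) = Rational(123, 4))
Pow(Function('Z')(h, -22), -1) = Pow(Rational(123, 4), -1) = Rational(4, 123)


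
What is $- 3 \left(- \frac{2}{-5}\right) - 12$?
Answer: $- \frac{66}{5} \approx -13.2$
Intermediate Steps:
$- 3 \left(- \frac{2}{-5}\right) - 12 = - 3 \left(\left(-2\right) \left(- \frac{1}{5}\right)\right) - 12 = \left(-3\right) \frac{2}{5} - 12 = - \frac{6}{5} - 12 = - \frac{66}{5}$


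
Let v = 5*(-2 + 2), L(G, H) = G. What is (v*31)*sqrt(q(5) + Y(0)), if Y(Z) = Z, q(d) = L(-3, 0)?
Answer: 0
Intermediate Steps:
q(d) = -3
v = 0 (v = 5*0 = 0)
(v*31)*sqrt(q(5) + Y(0)) = (0*31)*sqrt(-3 + 0) = 0*sqrt(-3) = 0*(I*sqrt(3)) = 0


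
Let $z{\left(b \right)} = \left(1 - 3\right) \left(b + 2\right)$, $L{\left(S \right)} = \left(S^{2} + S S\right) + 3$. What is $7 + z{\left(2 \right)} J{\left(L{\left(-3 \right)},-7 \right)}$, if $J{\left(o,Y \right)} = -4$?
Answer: $39$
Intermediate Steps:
$L{\left(S \right)} = 3 + 2 S^{2}$ ($L{\left(S \right)} = \left(S^{2} + S^{2}\right) + 3 = 2 S^{2} + 3 = 3 + 2 S^{2}$)
$z{\left(b \right)} = -4 - 2 b$ ($z{\left(b \right)} = - 2 \left(2 + b\right) = -4 - 2 b$)
$7 + z{\left(2 \right)} J{\left(L{\left(-3 \right)},-7 \right)} = 7 + \left(-4 - 4\right) \left(-4\right) = 7 - -32 = 7 + 32 = 39$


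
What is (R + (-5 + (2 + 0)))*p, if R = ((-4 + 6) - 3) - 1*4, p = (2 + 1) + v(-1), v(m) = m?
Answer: -16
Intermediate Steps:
p = 2 (p = (2 + 1) - 1 = 3 - 1 = 2)
R = -5 (R = (2 - 3) - 4 = -1 - 4 = -5)
(R + (-5 + (2 + 0)))*p = (-5 + (-5 + (2 + 0)))*2 = (-5 + (-5 + 2))*2 = (-5 - 3)*2 = -8*2 = -16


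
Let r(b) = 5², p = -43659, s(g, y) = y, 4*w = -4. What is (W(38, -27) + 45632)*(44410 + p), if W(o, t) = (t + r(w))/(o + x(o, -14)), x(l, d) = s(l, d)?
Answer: 411234833/12 ≈ 3.4270e+7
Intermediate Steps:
w = -1 (w = (¼)*(-4) = -1)
x(l, d) = d
r(b) = 25
W(o, t) = (25 + t)/(-14 + o) (W(o, t) = (t + 25)/(o - 14) = (25 + t)/(-14 + o))
(W(38, -27) + 45632)*(44410 + p) = ((25 - 27)/(-14 + 38) + 45632)*(44410 - 43659) = (-2/24 + 45632)*751 = ((1/24)*(-2) + 45632)*751 = (-1/12 + 45632)*751 = (547583/12)*751 = 411234833/12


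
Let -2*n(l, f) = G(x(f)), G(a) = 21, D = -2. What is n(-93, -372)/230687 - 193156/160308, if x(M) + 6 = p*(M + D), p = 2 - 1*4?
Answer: -22280130703/18490485798 ≈ -1.2050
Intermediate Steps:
p = -2 (p = 2 - 4 = -2)
x(M) = -2 - 2*M (x(M) = -6 - 2*(M - 2) = -6 - 2*(-2 + M) = -6 + (4 - 2*M) = -2 - 2*M)
n(l, f) = -21/2 (n(l, f) = -1/2*21 = -21/2)
n(-93, -372)/230687 - 193156/160308 = -21/2/230687 - 193156/160308 = -21/2*1/230687 - 193156*1/160308 = -21/461374 - 48289/40077 = -22280130703/18490485798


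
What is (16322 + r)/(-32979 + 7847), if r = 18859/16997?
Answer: -277443893/427168604 ≈ -0.64950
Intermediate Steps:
r = 18859/16997 (r = 18859*(1/16997) = 18859/16997 ≈ 1.1095)
(16322 + r)/(-32979 + 7847) = (16322 + 18859/16997)/(-32979 + 7847) = (277443893/16997)/(-25132) = (277443893/16997)*(-1/25132) = -277443893/427168604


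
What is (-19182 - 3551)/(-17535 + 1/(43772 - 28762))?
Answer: 341222330/263200349 ≈ 1.2964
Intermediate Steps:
(-19182 - 3551)/(-17535 + 1/(43772 - 28762)) = -22733/(-17535 + 1/15010) = -22733/(-263200349/15010) = -22733*(-15010/263200349) = 341222330/263200349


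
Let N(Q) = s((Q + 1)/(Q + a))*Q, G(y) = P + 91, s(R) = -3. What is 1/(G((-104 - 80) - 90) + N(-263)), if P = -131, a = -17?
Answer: 1/749 ≈ 0.0013351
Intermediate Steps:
G(y) = -40 (G(y) = -131 + 91 = -40)
N(Q) = -3*Q
1/(G((-104 - 80) - 90) + N(-263)) = 1/(-40 - 3*(-263)) = 1/(-40 + 789) = 1/749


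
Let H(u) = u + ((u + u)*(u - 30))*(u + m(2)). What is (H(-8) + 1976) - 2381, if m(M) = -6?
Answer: -8925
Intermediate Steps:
H(u) = u + 2*u*(-30 + u)*(-6 + u) (H(u) = u + ((u + u)*(u - 30))*(u - 6) = u + ((2*u)*(-30 + u))*(-6 + u) = u + (2*u*(-30 + u))*(-6 + u) = u + 2*u*(-30 + u)*(-6 + u))
(H(-8) + 1976) - 2381 = (-8*(361 - 72*(-8) + 2*(-8)**2) + 1976) - 2381 = (-8*(361 + 576 + 2*64) + 1976) - 2381 = (-8*(361 + 576 + 128) + 1976) - 2381 = (-8*1065 + 1976) - 2381 = (-8520 + 1976) - 2381 = -6544 - 2381 = -8925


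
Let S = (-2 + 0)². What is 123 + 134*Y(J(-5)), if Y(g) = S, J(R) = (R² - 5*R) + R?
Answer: 659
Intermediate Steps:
J(R) = R² - 4*R
S = 4 (S = (-2)² = 4)
Y(g) = 4
123 + 134*Y(J(-5)) = 123 + 134*4 = 123 + 536 = 659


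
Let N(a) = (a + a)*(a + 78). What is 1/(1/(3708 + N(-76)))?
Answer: 3404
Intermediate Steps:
N(a) = 2*a*(78 + a) (N(a) = (2*a)*(78 + a) = 2*a*(78 + a))
1/(1/(3708 + N(-76))) = 1/(1/(3708 + 2*(-76)*(78 - 76))) = 1/(1/(3708 + 2*(-76)*2)) = 1/(1/(3708 - 304)) = 1/(1/3404) = 3404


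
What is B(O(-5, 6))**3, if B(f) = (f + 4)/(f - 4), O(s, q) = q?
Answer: 125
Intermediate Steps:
B(f) = (4 + f)/(-4 + f)
B(O(-5, 6))**3 = ((4 + 6)/(-4 + 6))**3 = (10/2)**3 = ((1/2)*10)**3 = 5**3 = 125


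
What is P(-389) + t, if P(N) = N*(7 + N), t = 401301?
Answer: 549899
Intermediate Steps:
P(-389) + t = -389*(7 - 389) + 401301 = -389*(-382) + 401301 = 148598 + 401301 = 549899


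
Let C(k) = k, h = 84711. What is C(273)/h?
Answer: 91/28237 ≈ 0.0032227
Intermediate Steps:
C(273)/h = 273/84711 = 273*(1/84711) = 91/28237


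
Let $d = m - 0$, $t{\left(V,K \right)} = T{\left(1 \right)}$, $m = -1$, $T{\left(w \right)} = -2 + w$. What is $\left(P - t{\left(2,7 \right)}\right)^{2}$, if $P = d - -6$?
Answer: $36$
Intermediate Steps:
$t{\left(V,K \right)} = -1$ ($t{\left(V,K \right)} = -2 + 1 = -1$)
$d = -1$ ($d = -1 - 0 = -1 + 0 = -1$)
$P = 5$ ($P = -1 - -6 = -1 + 6 = 5$)
$\left(P - t{\left(2,7 \right)}\right)^{2} = \left(5 - -1\right)^{2} = \left(5 + 1\right)^{2} = 6^{2} = 36$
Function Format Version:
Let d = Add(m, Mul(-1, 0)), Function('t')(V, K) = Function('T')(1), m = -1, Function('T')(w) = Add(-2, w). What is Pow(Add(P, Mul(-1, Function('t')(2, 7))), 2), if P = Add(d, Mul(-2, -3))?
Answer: 36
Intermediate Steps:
Function('t')(V, K) = -1 (Function('t')(V, K) = Add(-2, 1) = -1)
d = -1 (d = Add(-1, Mul(-1, 0)) = Add(-1, 0) = -1)
P = 5 (P = Add(-1, Mul(-2, -3)) = Add(-1, 6) = 5)
Pow(Add(P, Mul(-1, Function('t')(2, 7))), 2) = Pow(Add(5, Mul(-1, -1)), 2) = Pow(Add(5, 1), 2) = Pow(6, 2) = 36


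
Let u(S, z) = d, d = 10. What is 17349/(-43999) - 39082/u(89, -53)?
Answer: -859871204/219995 ≈ -3908.6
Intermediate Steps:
u(S, z) = 10
17349/(-43999) - 39082/u(89, -53) = 17349/(-43999) - 39082/10 = 17349*(-1/43999) - 39082*⅒ = -17349/43999 - 19541/5 = -859871204/219995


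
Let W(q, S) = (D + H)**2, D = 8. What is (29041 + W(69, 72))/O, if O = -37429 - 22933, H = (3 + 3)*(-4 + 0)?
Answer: -29297/60362 ≈ -0.48535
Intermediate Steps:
H = -24 (H = 6*(-4) = -24)
W(q, S) = 256 (W(q, S) = (8 - 24)**2 = (-16)**2 = 256)
O = -60362
(29041 + W(69, 72))/O = (29041 + 256)/(-60362) = 29297*(-1/60362) = -29297/60362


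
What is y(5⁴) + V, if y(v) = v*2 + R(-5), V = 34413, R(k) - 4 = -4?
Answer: 35663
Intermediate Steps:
R(k) = 0 (R(k) = 4 - 4 = 0)
y(v) = 2*v (y(v) = v*2 + 0 = 2*v + 0 = 2*v)
y(5⁴) + V = 2*5⁴ + 34413 = 2*625 + 34413 = 1250 + 34413 = 35663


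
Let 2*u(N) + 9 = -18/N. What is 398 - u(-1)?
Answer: 787/2 ≈ 393.50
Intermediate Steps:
u(N) = -9/2 - 9/N (u(N) = -9/2 + (-18/N)/2 = -9/2 - 9/N)
398 - u(-1) = 398 - (-9/2 - 9/(-1)) = 398 - (-9/2 - 9*(-1)) = 398 - (-9/2 + 9) = 398 - 1*9/2 = 398 - 9/2 = 787/2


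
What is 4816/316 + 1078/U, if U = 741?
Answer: 977326/58539 ≈ 16.695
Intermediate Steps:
4816/316 + 1078/U = 4816/316 + 1078/741 = 4816*(1/316) + 1078*(1/741) = 1204/79 + 1078/741 = 977326/58539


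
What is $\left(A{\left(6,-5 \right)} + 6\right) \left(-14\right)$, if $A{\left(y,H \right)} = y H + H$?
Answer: $406$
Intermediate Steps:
$A{\left(y,H \right)} = H + H y$ ($A{\left(y,H \right)} = H y + H = H + H y$)
$\left(A{\left(6,-5 \right)} + 6\right) \left(-14\right) = \left(- 5 \left(1 + 6\right) + 6\right) \left(-14\right) = \left(\left(-5\right) 7 + 6\right) \left(-14\right) = \left(-35 + 6\right) \left(-14\right) = \left(-29\right) \left(-14\right) = 406$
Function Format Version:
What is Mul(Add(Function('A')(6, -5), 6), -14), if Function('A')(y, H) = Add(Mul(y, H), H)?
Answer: 406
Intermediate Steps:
Function('A')(y, H) = Add(H, Mul(H, y)) (Function('A')(y, H) = Add(Mul(H, y), H) = Add(H, Mul(H, y)))
Mul(Add(Function('A')(6, -5), 6), -14) = Mul(Add(Mul(-5, Add(1, 6)), 6), -14) = Mul(Add(Mul(-5, 7), 6), -14) = Mul(Add(-35, 6), -14) = Mul(-29, -14) = 406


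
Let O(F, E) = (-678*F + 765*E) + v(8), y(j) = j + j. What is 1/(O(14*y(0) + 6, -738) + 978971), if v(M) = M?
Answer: 1/410341 ≈ 2.4370e-6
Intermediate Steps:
y(j) = 2*j
O(F, E) = 8 - 678*F + 765*E (O(F, E) = (-678*F + 765*E) + 8 = 8 - 678*F + 765*E)
1/(O(14*y(0) + 6, -738) + 978971) = 1/((8 - 678*(14*(2*0) + 6) + 765*(-738)) + 978971) = 1/((8 - 678*(14*0 + 6) - 564570) + 978971) = 1/((8 - 678*(0 + 6) - 564570) + 978971) = 1/((8 - 678*6 - 564570) + 978971) = 1/((8 - 4068 - 564570) + 978971) = 1/(-568630 + 978971) = 1/410341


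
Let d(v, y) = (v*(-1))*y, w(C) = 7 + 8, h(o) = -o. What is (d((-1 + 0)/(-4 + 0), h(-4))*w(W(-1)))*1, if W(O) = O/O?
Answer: -15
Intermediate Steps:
W(O) = 1
w(C) = 15
d(v, y) = -v*y (d(v, y) = (-v)*y = -v*y)
(d((-1 + 0)/(-4 + 0), h(-4))*w(W(-1)))*1 = (-(-1 + 0)/(-4 + 0)*(-1*(-4))*15)*1 = (-1*(-1/(-4))*4*15)*1 = (-1*(-1*(-1/4))*4*15)*1 = (-1*1/4*4*15)*1 = -1*15*1 = -15*1 = -15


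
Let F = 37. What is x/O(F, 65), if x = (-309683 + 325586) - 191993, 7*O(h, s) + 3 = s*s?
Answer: -616315/2111 ≈ -291.95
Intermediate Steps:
O(h, s) = -3/7 + s²/7 (O(h, s) = -3/7 + (s*s)/7 = -3/7 + s²/7)
x = -176090 (x = 15903 - 191993 = -176090)
x/O(F, 65) = -176090/(-3/7 + (⅐)*65²) = -176090/(-3/7 + (⅐)*4225) = -176090/(-3/7 + 4225/7) = -176090/4222/7 = -176090*7/4222 = -616315/2111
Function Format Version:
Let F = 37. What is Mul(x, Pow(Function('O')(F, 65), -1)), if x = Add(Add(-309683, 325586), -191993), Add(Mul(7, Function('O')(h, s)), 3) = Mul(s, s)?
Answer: Rational(-616315, 2111) ≈ -291.95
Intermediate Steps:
Function('O')(h, s) = Add(Rational(-3, 7), Mul(Rational(1, 7), Pow(s, 2))) (Function('O')(h, s) = Add(Rational(-3, 7), Mul(Rational(1, 7), Mul(s, s))) = Add(Rational(-3, 7), Mul(Rational(1, 7), Pow(s, 2))))
x = -176090 (x = Add(15903, -191993) = -176090)
Mul(x, Pow(Function('O')(F, 65), -1)) = Mul(-176090, Pow(Add(Rational(-3, 7), Mul(Rational(1, 7), Pow(65, 2))), -1)) = Mul(-176090, Pow(Add(Rational(-3, 7), Mul(Rational(1, 7), 4225)), -1)) = Mul(-176090, Pow(Add(Rational(-3, 7), Rational(4225, 7)), -1)) = Mul(-176090, Pow(Rational(4222, 7), -1)) = Mul(-176090, Rational(7, 4222)) = Rational(-616315, 2111)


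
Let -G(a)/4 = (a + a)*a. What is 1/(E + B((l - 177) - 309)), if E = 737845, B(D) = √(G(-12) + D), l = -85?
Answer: 737845/544415245748 - I*√1723/544415245748 ≈ 1.3553e-6 - 7.6245e-11*I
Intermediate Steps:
G(a) = -8*a² (G(a) = -4*(a + a)*a = -4*2*a*a = -8*a²)
B(D) = √(-1152 + D) (B(D) = √(-8*(-12)² + D) = √(-8*144 + D) = √(-1152 + D))
1/(E + B((l - 177) - 309)) = 1/(737845 + √(-1152 + ((-85 - 177) - 309))) = 1/(737845 + √(-1152 + (-262 - 309))) = 1/(737845 + √(-1152 - 571)) = 1/(737845 + √(-1723)) = 1/(737845 + I*√1723)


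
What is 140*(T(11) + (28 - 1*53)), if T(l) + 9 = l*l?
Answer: 12180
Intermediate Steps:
T(l) = -9 + l² (T(l) = -9 + l*l = -9 + l²)
140*(T(11) + (28 - 1*53)) = 140*((-9 + 11²) + (28 - 1*53)) = 140*((-9 + 121) + (28 - 53)) = 140*(112 - 25) = 140*87 = 12180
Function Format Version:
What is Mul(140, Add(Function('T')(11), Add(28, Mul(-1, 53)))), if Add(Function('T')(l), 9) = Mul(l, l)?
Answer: 12180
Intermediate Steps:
Function('T')(l) = Add(-9, Pow(l, 2)) (Function('T')(l) = Add(-9, Mul(l, l)) = Add(-9, Pow(l, 2)))
Mul(140, Add(Function('T')(11), Add(28, Mul(-1, 53)))) = Mul(140, Add(Add(-9, Pow(11, 2)), Add(28, Mul(-1, 53)))) = Mul(140, Add(Add(-9, 121), Add(28, -53))) = Mul(140, Add(112, -25)) = Mul(140, 87) = 12180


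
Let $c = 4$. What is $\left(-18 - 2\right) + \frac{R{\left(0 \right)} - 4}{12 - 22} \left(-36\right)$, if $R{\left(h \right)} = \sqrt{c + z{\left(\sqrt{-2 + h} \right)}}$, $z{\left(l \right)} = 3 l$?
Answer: $- \frac{172}{5} + \frac{18 \sqrt{4 + 3 i \sqrt{2}}}{5} \approx -26.418 + 3.4445 i$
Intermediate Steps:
$R{\left(h \right)} = \sqrt{4 + 3 \sqrt{-2 + h}}$
$\left(-18 - 2\right) + \frac{R{\left(0 \right)} - 4}{12 - 22} \left(-36\right) = \left(-18 - 2\right) + \frac{\sqrt{4 + 3 \sqrt{-2 + 0}} - 4}{12 - 22} \left(-36\right) = -20 + \frac{\sqrt{4 + 3 \sqrt{-2}} - 4}{-10} \left(-36\right) = -20 + \left(\sqrt{4 + 3 i \sqrt{2}} - 4\right) \left(- \frac{1}{10}\right) \left(-36\right) = -20 + \left(-4 + \sqrt{4 + 3 i \sqrt{2}}\right) \left(- \frac{1}{10}\right) \left(-36\right) = -20 + \left(\frac{2}{5} - \frac{\sqrt{4 + 3 i \sqrt{2}}}{10}\right) \left(-36\right) = -20 - \left(\frac{72}{5} - \frac{18 \sqrt{4 + 3 i \sqrt{2}}}{5}\right) = - \frac{172}{5} + \frac{18 \sqrt{4 + 3 i \sqrt{2}}}{5}$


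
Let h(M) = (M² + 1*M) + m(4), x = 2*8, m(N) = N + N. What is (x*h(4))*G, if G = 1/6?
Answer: 224/3 ≈ 74.667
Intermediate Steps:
m(N) = 2*N
x = 16
h(M) = 8 + M + M² (h(M) = (M² + 1*M) + 2*4 = (M² + M) + 8 = (M + M²) + 8 = 8 + M + M²)
G = ⅙ ≈ 0.16667
(x*h(4))*G = (16*(8 + 4 + 4²))*(⅙) = (16*(8 + 4 + 16))*(⅙) = (16*28)*(⅙) = 448*(⅙) = 224/3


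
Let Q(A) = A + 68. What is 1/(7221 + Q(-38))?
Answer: 1/7251 ≈ 0.00013791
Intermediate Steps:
Q(A) = 68 + A
1/(7221 + Q(-38)) = 1/(7221 + (68 - 38)) = 1/(7221 + 30) = 1/7251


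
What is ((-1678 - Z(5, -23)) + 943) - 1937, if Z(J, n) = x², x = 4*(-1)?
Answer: -2688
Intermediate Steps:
x = -4
Z(J, n) = 16 (Z(J, n) = (-4)² = 16)
((-1678 - Z(5, -23)) + 943) - 1937 = ((-1678 - 1*16) + 943) - 1937 = ((-1678 - 16) + 943) - 1937 = (-1694 + 943) - 1937 = -751 - 1937 = -2688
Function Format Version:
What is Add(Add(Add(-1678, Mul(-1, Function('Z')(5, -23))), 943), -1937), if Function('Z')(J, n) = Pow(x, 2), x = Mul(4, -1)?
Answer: -2688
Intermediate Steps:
x = -4
Function('Z')(J, n) = 16 (Function('Z')(J, n) = Pow(-4, 2) = 16)
Add(Add(Add(-1678, Mul(-1, Function('Z')(5, -23))), 943), -1937) = Add(Add(Add(-1678, Mul(-1, 16)), 943), -1937) = Add(Add(Add(-1678, -16), 943), -1937) = Add(Add(-1694, 943), -1937) = Add(-751, -1937) = -2688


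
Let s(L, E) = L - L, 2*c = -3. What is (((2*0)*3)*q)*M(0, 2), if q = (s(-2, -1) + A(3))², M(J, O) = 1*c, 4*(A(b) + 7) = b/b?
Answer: 0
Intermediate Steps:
c = -3/2 (c = (½)*(-3) = -3/2 ≈ -1.5000)
A(b) = -27/4 (A(b) = -7 + (b/b)/4 = -7 + (¼)*1 = -7 + ¼ = -27/4)
M(J, O) = -3/2 (M(J, O) = 1*(-3/2) = -3/2)
s(L, E) = 0
q = 729/16 (q = (0 - 27/4)² = (-27/4)² = 729/16 ≈ 45.563)
(((2*0)*3)*q)*M(0, 2) = (((2*0)*3)*(729/16))*(-3/2) = ((0*3)*(729/16))*(-3/2) = (0*(729/16))*(-3/2) = 0*(-3/2) = 0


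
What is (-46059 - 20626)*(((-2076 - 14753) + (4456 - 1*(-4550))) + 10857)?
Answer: -202322290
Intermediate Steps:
(-46059 - 20626)*(((-2076 - 14753) + (4456 - 1*(-4550))) + 10857) = -66685*((-16829 + (4456 + 4550)) + 10857) = -66685*((-16829 + 9006) + 10857) = -66685*(-7823 + 10857) = -66685*3034 = -202322290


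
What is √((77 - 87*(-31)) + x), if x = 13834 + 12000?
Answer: 8*√447 ≈ 169.14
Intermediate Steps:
x = 25834
√((77 - 87*(-31)) + x) = √((77 - 87*(-31)) + 25834) = √((77 + 2697) + 25834) = √(2774 + 25834) = √28608 = 8*√447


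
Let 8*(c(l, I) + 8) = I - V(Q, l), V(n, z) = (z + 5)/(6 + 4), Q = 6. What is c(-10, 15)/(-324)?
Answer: 97/5184 ≈ 0.018711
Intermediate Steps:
V(n, z) = ½ + z/10 (V(n, z) = (5 + z)/10 = (5 + z)*(⅒) = ½ + z/10)
c(l, I) = -129/16 - l/80 + I/8 (c(l, I) = -8 + (I - (½ + l/10))/8 = -8 + (I + (-½ - l/10))/8 = -8 + (-½ + I - l/10)/8 = -8 + (-1/16 - l/80 + I/8) = -129/16 - l/80 + I/8)
c(-10, 15)/(-324) = (-129/16 - 1/80*(-10) + (⅛)*15)/(-324) = (-129/16 + ⅛ + 15/8)*(-1/324) = -97/16*(-1/324) = 97/5184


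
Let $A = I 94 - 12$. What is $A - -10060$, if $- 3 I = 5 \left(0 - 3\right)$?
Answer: $10518$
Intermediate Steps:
$I = 5$ ($I = - \frac{5 \left(0 - 3\right)}{3} = - \frac{5 \left(-3\right)}{3} = \left(- \frac{1}{3}\right) \left(-15\right) = 5$)
$A = 458$ ($A = 5 \cdot 94 - 12 = 470 - 12 = 458$)
$A - -10060 = 458 - -10060 = 458 + 10060 = 10518$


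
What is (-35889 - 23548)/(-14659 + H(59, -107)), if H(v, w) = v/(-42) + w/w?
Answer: 2496354/615695 ≈ 4.0545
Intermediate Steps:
H(v, w) = 1 - v/42 (H(v, w) = v*(-1/42) + 1 = -v/42 + 1 = 1 - v/42)
(-35889 - 23548)/(-14659 + H(59, -107)) = (-35889 - 23548)/(-14659 + (1 - 1/42*59)) = -59437/(-14659 + (1 - 59/42)) = -59437/(-14659 - 17/42) = -59437/(-615695/42) = -59437*(-42/615695) = 2496354/615695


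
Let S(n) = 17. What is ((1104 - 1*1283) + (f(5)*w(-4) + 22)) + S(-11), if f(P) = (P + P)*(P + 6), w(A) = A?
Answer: -580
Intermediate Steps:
f(P) = 2*P*(6 + P) (f(P) = (2*P)*(6 + P) = 2*P*(6 + P))
((1104 - 1*1283) + (f(5)*w(-4) + 22)) + S(-11) = ((1104 - 1*1283) + ((2*5*(6 + 5))*(-4) + 22)) + 17 = ((1104 - 1283) + ((2*5*11)*(-4) + 22)) + 17 = (-179 + (110*(-4) + 22)) + 17 = (-179 + (-440 + 22)) + 17 = (-179 - 418) + 17 = -597 + 17 = -580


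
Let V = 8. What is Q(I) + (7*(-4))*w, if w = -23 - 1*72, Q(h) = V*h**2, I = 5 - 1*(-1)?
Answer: 2948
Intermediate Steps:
I = 6 (I = 5 + 1 = 6)
Q(h) = 8*h**2
w = -95 (w = -23 - 72 = -95)
Q(I) + (7*(-4))*w = 8*6**2 + (7*(-4))*(-95) = 8*36 - 28*(-95) = 288 + 2660 = 2948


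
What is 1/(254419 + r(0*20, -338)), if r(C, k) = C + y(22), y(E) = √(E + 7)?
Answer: 254419/64729027532 - √29/64729027532 ≈ 3.9304e-6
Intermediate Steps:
y(E) = √(7 + E)
r(C, k) = C + √29 (r(C, k) = C + √(7 + 22) = C + √29)
1/(254419 + r(0*20, -338)) = 1/(254419 + (0*20 + √29)) = 1/(254419 + (0 + √29)) = 1/(254419 + √29)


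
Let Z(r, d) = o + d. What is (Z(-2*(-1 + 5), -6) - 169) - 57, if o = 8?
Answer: -224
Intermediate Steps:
Z(r, d) = 8 + d
(Z(-2*(-1 + 5), -6) - 169) - 57 = ((8 - 6) - 169) - 57 = (2 - 169) - 57 = -167 - 57 = -224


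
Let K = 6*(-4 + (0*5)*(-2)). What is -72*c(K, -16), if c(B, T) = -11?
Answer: 792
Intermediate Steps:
K = -24 (K = 6*(-4 + 0*(-2)) = 6*(-4 + 0) = 6*(-4) = -24)
-72*c(K, -16) = -72*(-11) = 792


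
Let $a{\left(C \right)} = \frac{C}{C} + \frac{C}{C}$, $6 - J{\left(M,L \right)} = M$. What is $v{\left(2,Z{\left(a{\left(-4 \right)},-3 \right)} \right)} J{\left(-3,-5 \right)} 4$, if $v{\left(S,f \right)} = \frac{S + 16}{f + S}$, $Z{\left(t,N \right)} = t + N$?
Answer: $648$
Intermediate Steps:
$J{\left(M,L \right)} = 6 - M$
$a{\left(C \right)} = 2$ ($a{\left(C \right)} = 1 + 1 = 2$)
$Z{\left(t,N \right)} = N + t$
$v{\left(S,f \right)} = \frac{16 + S}{S + f}$
$v{\left(2,Z{\left(a{\left(-4 \right)},-3 \right)} \right)} J{\left(-3,-5 \right)} 4 = \frac{16 + 2}{2 + \left(-3 + 2\right)} \left(6 - -3\right) 4 = \frac{1}{2 - 1} \cdot 18 \left(6 + 3\right) 4 = 1^{-1} \cdot 18 \cdot 9 \cdot 4 = 1 \cdot 18 \cdot 36 = 18 \cdot 36 = 648$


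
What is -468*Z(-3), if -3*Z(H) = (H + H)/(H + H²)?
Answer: -156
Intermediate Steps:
Z(H) = -2*H/(3*(H + H²)) (Z(H) = -(H + H)/(3*(H + H²)) = -2*H/(3*(H + H²)))
-468*Z(-3) = -(-936)/(3 + 3*(-3)) = -(-936)/(3 - 9) = -(-936)/(-6) = -(-936)*(-1)/6 = -468*⅓ = -156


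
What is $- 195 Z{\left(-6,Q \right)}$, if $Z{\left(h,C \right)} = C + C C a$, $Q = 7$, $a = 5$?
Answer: $-49140$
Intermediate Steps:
$Z{\left(h,C \right)} = C + 5 C^{2}$ ($Z{\left(h,C \right)} = C + C C 5 = C + C^{2} \cdot 5 = C + 5 C^{2}$)
$- 195 Z{\left(-6,Q \right)} = - 195 \cdot 7 \left(1 + 5 \cdot 7\right) = - 195 \cdot 7 \left(1 + 35\right) = - 195 \cdot 7 \cdot 36 = \left(-195\right) 252 = -49140$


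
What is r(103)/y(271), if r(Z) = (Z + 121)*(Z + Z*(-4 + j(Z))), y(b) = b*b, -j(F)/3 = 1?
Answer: -138432/73441 ≈ -1.8849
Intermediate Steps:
j(F) = -3 (j(F) = -3*1 = -3)
y(b) = b²
r(Z) = -6*Z*(121 + Z) (r(Z) = (Z + 121)*(Z + Z*(-4 - 3)) = (121 + Z)*(Z + Z*(-7)) = (121 + Z)*(Z - 7*Z) = (121 + Z)*(-6*Z) = -6*Z*(121 + Z))
r(103)/y(271) = (-6*103*(121 + 103))/(271²) = -6*103*224/73441 = -138432*1/73441 = -138432/73441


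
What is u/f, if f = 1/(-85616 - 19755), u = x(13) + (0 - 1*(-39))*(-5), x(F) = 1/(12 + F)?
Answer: 513578254/25 ≈ 2.0543e+7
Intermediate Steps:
u = -4874/25 (u = 1/(12 + 13) + (0 - 1*(-39))*(-5) = 1/25 + (0 + 39)*(-5) = 1/25 + 39*(-5) = 1/25 - 195 = -4874/25 ≈ -194.96)
f = -1/105371 (f = 1/(-105371) = -1/105371 ≈ -9.4903e-6)
u/f = -4874/(25*(-1/105371)) = -4874/25*(-105371) = 513578254/25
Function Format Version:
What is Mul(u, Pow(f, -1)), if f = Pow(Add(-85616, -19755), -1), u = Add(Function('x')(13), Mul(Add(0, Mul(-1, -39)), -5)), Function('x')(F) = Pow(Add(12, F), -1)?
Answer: Rational(513578254, 25) ≈ 2.0543e+7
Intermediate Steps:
u = Rational(-4874, 25) (u = Add(Pow(Add(12, 13), -1), Mul(Add(0, Mul(-1, -39)), -5)) = Add(Pow(25, -1), Mul(Add(0, 39), -5)) = Add(Rational(1, 25), Mul(39, -5)) = Add(Rational(1, 25), -195) = Rational(-4874, 25) ≈ -194.96)
f = Rational(-1, 105371) (f = Pow(-105371, -1) = Rational(-1, 105371) ≈ -9.4903e-6)
Mul(u, Pow(f, -1)) = Mul(Rational(-4874, 25), Pow(Rational(-1, 105371), -1)) = Mul(Rational(-4874, 25), -105371) = Rational(513578254, 25)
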